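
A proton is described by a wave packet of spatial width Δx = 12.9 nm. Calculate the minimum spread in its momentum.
4.087 × 10^-27 kg·m/s

For a wave packet, the spatial width Δx and momentum spread Δp are related by the uncertainty principle:
ΔxΔp ≥ ℏ/2

The minimum momentum spread is:
Δp_min = ℏ/(2Δx)
Δp_min = (1.055e-34 J·s) / (2 × 1.290e-08 m)
Δp_min = 4.087e-27 kg·m/s

A wave packet cannot have both a well-defined position and well-defined momentum.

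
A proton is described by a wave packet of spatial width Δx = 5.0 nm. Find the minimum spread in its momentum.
1.055 × 10^-26 kg·m/s

For a wave packet, the spatial width Δx and momentum spread Δp are related by the uncertainty principle:
ΔxΔp ≥ ℏ/2

The minimum momentum spread is:
Δp_min = ℏ/(2Δx)
Δp_min = (1.055e-34 J·s) / (2 × 5.000e-09 m)
Δp_min = 1.055e-26 kg·m/s

A wave packet cannot have both a well-defined position and well-defined momentum.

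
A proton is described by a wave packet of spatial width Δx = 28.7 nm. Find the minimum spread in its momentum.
1.837 × 10^-27 kg·m/s

For a wave packet, the spatial width Δx and momentum spread Δp are related by the uncertainty principle:
ΔxΔp ≥ ℏ/2

The minimum momentum spread is:
Δp_min = ℏ/(2Δx)
Δp_min = (1.055e-34 J·s) / (2 × 2.870e-08 m)
Δp_min = 1.837e-27 kg·m/s

A wave packet cannot have both a well-defined position and well-defined momentum.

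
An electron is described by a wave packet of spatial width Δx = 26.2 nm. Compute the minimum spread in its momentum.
2.013 × 10^-27 kg·m/s

For a wave packet, the spatial width Δx and momentum spread Δp are related by the uncertainty principle:
ΔxΔp ≥ ℏ/2

The minimum momentum spread is:
Δp_min = ℏ/(2Δx)
Δp_min = (1.055e-34 J·s) / (2 × 2.620e-08 m)
Δp_min = 2.013e-27 kg·m/s

A wave packet cannot have both a well-defined position and well-defined momentum.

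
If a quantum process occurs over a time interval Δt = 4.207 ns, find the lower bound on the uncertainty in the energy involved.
78.228 neV

Using the energy-time uncertainty principle:
ΔEΔt ≥ ℏ/2

The minimum uncertainty in energy is:
ΔE_min = ℏ/(2Δt)
ΔE_min = (1.055e-34 J·s) / (2 × 4.207e-09 s)
ΔE_min = 1.253e-26 J = 78.228 neV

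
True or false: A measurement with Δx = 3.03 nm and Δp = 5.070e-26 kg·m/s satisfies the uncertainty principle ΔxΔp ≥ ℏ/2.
Yes, it satisfies the uncertainty principle.

Calculate the product ΔxΔp:
ΔxΔp = (3.030e-09 m) × (5.070e-26 kg·m/s)
ΔxΔp = 1.536e-34 J·s

Compare to the minimum allowed value ℏ/2:
ℏ/2 = 5.273e-35 J·s

Since ΔxΔp = 1.536e-34 J·s ≥ 5.273e-35 J·s = ℏ/2,
the measurement satisfies the uncertainty principle.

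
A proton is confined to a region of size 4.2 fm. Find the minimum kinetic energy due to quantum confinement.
294.073 keV

Using the uncertainty principle:

1. Position uncertainty: Δx ≈ 4.200e-15 m
2. Minimum momentum uncertainty: Δp = ℏ/(2Δx) = 1.255e-20 kg·m/s
3. Minimum kinetic energy:
   KE = (Δp)²/(2m) = (1.255e-20)²/(2 × 1.673e-27 kg)
   KE = 4.712e-14 J = 294.073 keV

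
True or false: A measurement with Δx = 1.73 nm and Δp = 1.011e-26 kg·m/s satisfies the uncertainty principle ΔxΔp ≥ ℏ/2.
No, it violates the uncertainty principle (impossible measurement).

Calculate the product ΔxΔp:
ΔxΔp = (1.730e-09 m) × (1.011e-26 kg·m/s)
ΔxΔp = 1.749e-35 J·s

Compare to the minimum allowed value ℏ/2:
ℏ/2 = 5.273e-35 J·s

Since ΔxΔp = 1.749e-35 J·s < 5.273e-35 J·s = ℏ/2,
the measurement violates the uncertainty principle.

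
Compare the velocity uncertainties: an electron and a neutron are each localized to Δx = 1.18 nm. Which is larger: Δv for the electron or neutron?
The electron has the larger minimum velocity uncertainty, by a ratio of 1838.7.

For both particles, Δp_min = ℏ/(2Δx) = 4.469e-26 kg·m/s (same for both).

The velocity uncertainty is Δv = Δp/m:
- electron: Δv = 4.469e-26 / 9.109e-31 = 4.905e+04 m/s = 49.054 km/s
- neutron: Δv = 4.469e-26 / 1.675e-27 = 2.668e+01 m/s = 26.679 m/s

Ratio: 4.905e+04 / 2.668e+01 = 1838.7

The lighter particle has larger velocity uncertainty because Δv ∝ 1/m.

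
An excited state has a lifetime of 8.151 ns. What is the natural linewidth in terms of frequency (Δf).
9.763 MHz

Using the energy-time uncertainty principle and E = hf:
ΔEΔt ≥ ℏ/2
hΔf·Δt ≥ ℏ/2

The minimum frequency uncertainty is:
Δf = ℏ/(2hτ) = 1/(4πτ)
Δf = 1/(4π × 8.151e-09 s)
Δf = 9.763e+06 Hz = 9.763 MHz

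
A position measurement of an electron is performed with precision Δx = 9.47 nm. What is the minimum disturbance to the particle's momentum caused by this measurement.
5.568 × 10^-27 kg·m/s

The uncertainty principle implies that measuring position disturbs momentum:
ΔxΔp ≥ ℏ/2

When we measure position with precision Δx, we necessarily introduce a momentum uncertainty:
Δp ≥ ℏ/(2Δx)
Δp_min = (1.055e-34 J·s) / (2 × 9.470e-09 m)
Δp_min = 5.568e-27 kg·m/s

The more precisely we measure position, the greater the momentum disturbance.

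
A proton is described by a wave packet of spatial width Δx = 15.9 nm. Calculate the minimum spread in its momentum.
3.316 × 10^-27 kg·m/s

For a wave packet, the spatial width Δx and momentum spread Δp are related by the uncertainty principle:
ΔxΔp ≥ ℏ/2

The minimum momentum spread is:
Δp_min = ℏ/(2Δx)
Δp_min = (1.055e-34 J·s) / (2 × 1.590e-08 m)
Δp_min = 3.316e-27 kg·m/s

A wave packet cannot have both a well-defined position and well-defined momentum.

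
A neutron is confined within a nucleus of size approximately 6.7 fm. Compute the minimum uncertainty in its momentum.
7.870 × 10^-21 kg·m/s

Using the Heisenberg uncertainty principle:
ΔxΔp ≥ ℏ/2

With Δx ≈ L = 6.700e-15 m (the confinement size):
Δp_min = ℏ/(2Δx)
Δp_min = (1.055e-34 J·s) / (2 × 6.700e-15 m)
Δp_min = 7.870e-21 kg·m/s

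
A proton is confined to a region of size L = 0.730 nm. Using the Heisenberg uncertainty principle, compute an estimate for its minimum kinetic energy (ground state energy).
9.734 μeV

Using the uncertainty principle to estimate ground state energy:

1. The position uncertainty is approximately the confinement size:
   Δx ≈ L = 7.300e-10 m

2. From ΔxΔp ≥ ℏ/2, the minimum momentum uncertainty is:
   Δp ≈ ℏ/(2L) = 7.223e-26 kg·m/s

3. The kinetic energy is approximately:
   KE ≈ (Δp)²/(2m) = (7.223e-26)²/(2 × 1.673e-27 kg)
   KE ≈ 1.560e-24 J = 9.734 μeV

This is an order-of-magnitude estimate of the ground state energy.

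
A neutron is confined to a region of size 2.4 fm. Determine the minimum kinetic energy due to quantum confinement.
899.360 keV

Using the uncertainty principle:

1. Position uncertainty: Δx ≈ 2.400e-15 m
2. Minimum momentum uncertainty: Δp = ℏ/(2Δx) = 2.197e-20 kg·m/s
3. Minimum kinetic energy:
   KE = (Δp)²/(2m) = (2.197e-20)²/(2 × 1.675e-27 kg)
   KE = 1.441e-13 J = 899.360 keV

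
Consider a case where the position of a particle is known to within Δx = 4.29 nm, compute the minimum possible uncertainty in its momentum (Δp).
1.229 × 10^-26 kg·m/s

Using the Heisenberg uncertainty principle:
ΔxΔp ≥ ℏ/2

The minimum uncertainty in momentum is:
Δp_min = ℏ/(2Δx)
Δp_min = (1.055e-34 J·s) / (2 × 4.290e-09 m)
Δp_min = 1.229e-26 kg·m/s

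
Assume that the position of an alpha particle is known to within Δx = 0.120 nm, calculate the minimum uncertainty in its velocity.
66.129 m/s

Using the Heisenberg uncertainty principle and Δp = mΔv:
ΔxΔp ≥ ℏ/2
Δx(mΔv) ≥ ℏ/2

The minimum uncertainty in velocity is:
Δv_min = ℏ/(2mΔx)
Δv_min = (1.055e-34 J·s) / (2 × 6.645e-27 kg × 1.200e-10 m)
Δv_min = 6.613e+01 m/s = 66.129 m/s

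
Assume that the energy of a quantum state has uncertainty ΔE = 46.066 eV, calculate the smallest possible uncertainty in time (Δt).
7.144 as

Using the energy-time uncertainty principle:
ΔEΔt ≥ ℏ/2

The minimum uncertainty in time is:
Δt_min = ℏ/(2ΔE)
Δt_min = (1.055e-34 J·s) / (2 × 7.381e-18 J)
Δt_min = 7.144e-18 s = 7.144 as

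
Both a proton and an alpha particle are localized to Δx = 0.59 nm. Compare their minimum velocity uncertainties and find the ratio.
The proton has the larger minimum velocity uncertainty, by a ratio of 4.0.

For both particles, Δp_min = ℏ/(2Δx) = 8.937e-26 kg·m/s (same for both).

The velocity uncertainty is Δv = Δp/m:
- proton: Δv = 8.937e-26 / 1.673e-27 = 5.343e+01 m/s = 53.431 m/s
- alpha particle: Δv = 8.937e-26 / 6.645e-27 = 1.345e+01 m/s = 13.450 m/s

Ratio: 5.343e+01 / 1.345e+01 = 4.0

The lighter particle has larger velocity uncertainty because Δv ∝ 1/m.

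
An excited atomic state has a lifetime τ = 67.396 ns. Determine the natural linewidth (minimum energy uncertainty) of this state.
4.883 neV

Using the energy-time uncertainty principle:
ΔEΔt ≥ ℏ/2

The lifetime τ represents the time uncertainty Δt.
The natural linewidth (minimum energy uncertainty) is:

ΔE = ℏ/(2τ)
ΔE = (1.055e-34 J·s) / (2 × 6.740e-08 s)
ΔE = 7.824e-28 J = 4.883 neV

This natural linewidth limits the precision of spectroscopic measurements.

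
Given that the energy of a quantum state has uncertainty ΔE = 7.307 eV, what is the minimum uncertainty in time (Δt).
45.040 as

Using the energy-time uncertainty principle:
ΔEΔt ≥ ℏ/2

The minimum uncertainty in time is:
Δt_min = ℏ/(2ΔE)
Δt_min = (1.055e-34 J·s) / (2 × 1.171e-18 J)
Δt_min = 4.504e-17 s = 45.040 as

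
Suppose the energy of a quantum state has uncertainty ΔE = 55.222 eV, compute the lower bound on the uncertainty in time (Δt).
5.960 as

Using the energy-time uncertainty principle:
ΔEΔt ≥ ℏ/2

The minimum uncertainty in time is:
Δt_min = ℏ/(2ΔE)
Δt_min = (1.055e-34 J·s) / (2 × 8.848e-18 J)
Δt_min = 5.960e-18 s = 5.960 as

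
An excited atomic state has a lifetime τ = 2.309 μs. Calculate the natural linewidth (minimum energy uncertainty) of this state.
142.532 peV

Using the energy-time uncertainty principle:
ΔEΔt ≥ ℏ/2

The lifetime τ represents the time uncertainty Δt.
The natural linewidth (minimum energy uncertainty) is:

ΔE = ℏ/(2τ)
ΔE = (1.055e-34 J·s) / (2 × 2.309e-06 s)
ΔE = 2.284e-29 J = 142.532 peV

This natural linewidth limits the precision of spectroscopic measurements.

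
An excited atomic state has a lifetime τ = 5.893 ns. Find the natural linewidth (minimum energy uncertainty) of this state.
55.847 neV

Using the energy-time uncertainty principle:
ΔEΔt ≥ ℏ/2

The lifetime τ represents the time uncertainty Δt.
The natural linewidth (minimum energy uncertainty) is:

ΔE = ℏ/(2τ)
ΔE = (1.055e-34 J·s) / (2 × 5.893e-09 s)
ΔE = 8.948e-27 J = 55.847 neV

This natural linewidth limits the precision of spectroscopic measurements.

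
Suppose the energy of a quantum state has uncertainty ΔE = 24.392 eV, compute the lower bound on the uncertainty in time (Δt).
13.492 as

Using the energy-time uncertainty principle:
ΔEΔt ≥ ℏ/2

The minimum uncertainty in time is:
Δt_min = ℏ/(2ΔE)
Δt_min = (1.055e-34 J·s) / (2 × 3.908e-18 J)
Δt_min = 1.349e-17 s = 13.492 as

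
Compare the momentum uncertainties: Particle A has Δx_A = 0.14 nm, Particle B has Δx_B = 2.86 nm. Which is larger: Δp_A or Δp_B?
Particle A has the larger minimum momentum uncertainty, by a factor of 20.43.

For each particle, the minimum momentum uncertainty is Δp_min = ℏ/(2Δx):

Particle A: Δp_A = ℏ/(2×1.400e-10 m) = 3.766e-25 kg·m/s
Particle B: Δp_B = ℏ/(2×2.860e-09 m) = 1.844e-26 kg·m/s

Ratio: Δp_A/Δp_B = 20.43

Since Δp_min ∝ 1/Δx, the particle with smaller position uncertainty (A) has larger momentum uncertainty.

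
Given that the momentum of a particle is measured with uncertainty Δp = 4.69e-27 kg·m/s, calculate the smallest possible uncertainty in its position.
11.243 nm

Using the Heisenberg uncertainty principle:
ΔxΔp ≥ ℏ/2

The minimum uncertainty in position is:
Δx_min = ℏ/(2Δp)
Δx_min = (1.055e-34 J·s) / (2 × 4.690e-27 kg·m/s)
Δx_min = 1.124e-08 m = 11.243 nm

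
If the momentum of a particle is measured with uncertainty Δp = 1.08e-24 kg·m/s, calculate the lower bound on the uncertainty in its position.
48.823 pm

Using the Heisenberg uncertainty principle:
ΔxΔp ≥ ℏ/2

The minimum uncertainty in position is:
Δx_min = ℏ/(2Δp)
Δx_min = (1.055e-34 J·s) / (2 × 1.080e-24 kg·m/s)
Δx_min = 4.882e-11 m = 48.823 pm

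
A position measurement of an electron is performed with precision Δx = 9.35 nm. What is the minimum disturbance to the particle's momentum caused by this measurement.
5.639 × 10^-27 kg·m/s

The uncertainty principle implies that measuring position disturbs momentum:
ΔxΔp ≥ ℏ/2

When we measure position with precision Δx, we necessarily introduce a momentum uncertainty:
Δp ≥ ℏ/(2Δx)
Δp_min = (1.055e-34 J·s) / (2 × 9.350e-09 m)
Δp_min = 5.639e-27 kg·m/s

The more precisely we measure position, the greater the momentum disturbance.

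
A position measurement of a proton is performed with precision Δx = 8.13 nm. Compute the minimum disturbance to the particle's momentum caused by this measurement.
6.486 × 10^-27 kg·m/s

The uncertainty principle implies that measuring position disturbs momentum:
ΔxΔp ≥ ℏ/2

When we measure position with precision Δx, we necessarily introduce a momentum uncertainty:
Δp ≥ ℏ/(2Δx)
Δp_min = (1.055e-34 J·s) / (2 × 8.130e-09 m)
Δp_min = 6.486e-27 kg·m/s

The more precisely we measure position, the greater the momentum disturbance.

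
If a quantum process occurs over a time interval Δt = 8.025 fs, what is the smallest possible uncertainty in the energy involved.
41.010 meV

Using the energy-time uncertainty principle:
ΔEΔt ≥ ℏ/2

The minimum uncertainty in energy is:
ΔE_min = ℏ/(2Δt)
ΔE_min = (1.055e-34 J·s) / (2 × 8.025e-15 s)
ΔE_min = 6.571e-21 J = 41.010 meV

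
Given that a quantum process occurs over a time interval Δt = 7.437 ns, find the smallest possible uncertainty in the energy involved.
44.253 neV

Using the energy-time uncertainty principle:
ΔEΔt ≥ ℏ/2

The minimum uncertainty in energy is:
ΔE_min = ℏ/(2Δt)
ΔE_min = (1.055e-34 J·s) / (2 × 7.437e-09 s)
ΔE_min = 7.090e-27 J = 44.253 neV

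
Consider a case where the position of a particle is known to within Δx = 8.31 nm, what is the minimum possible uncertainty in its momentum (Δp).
6.345 × 10^-27 kg·m/s

Using the Heisenberg uncertainty principle:
ΔxΔp ≥ ℏ/2

The minimum uncertainty in momentum is:
Δp_min = ℏ/(2Δx)
Δp_min = (1.055e-34 J·s) / (2 × 8.310e-09 m)
Δp_min = 6.345e-27 kg·m/s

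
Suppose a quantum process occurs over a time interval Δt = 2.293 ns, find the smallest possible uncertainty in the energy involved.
143.526 neV

Using the energy-time uncertainty principle:
ΔEΔt ≥ ℏ/2

The minimum uncertainty in energy is:
ΔE_min = ℏ/(2Δt)
ΔE_min = (1.055e-34 J·s) / (2 × 2.293e-09 s)
ΔE_min = 2.300e-26 J = 143.526 neV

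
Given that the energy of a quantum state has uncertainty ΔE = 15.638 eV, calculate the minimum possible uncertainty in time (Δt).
21.045 as

Using the energy-time uncertainty principle:
ΔEΔt ≥ ℏ/2

The minimum uncertainty in time is:
Δt_min = ℏ/(2ΔE)
Δt_min = (1.055e-34 J·s) / (2 × 2.505e-18 J)
Δt_min = 2.105e-17 s = 21.045 as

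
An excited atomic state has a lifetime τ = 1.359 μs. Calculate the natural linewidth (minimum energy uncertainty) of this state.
242.168 peV

Using the energy-time uncertainty principle:
ΔEΔt ≥ ℏ/2

The lifetime τ represents the time uncertainty Δt.
The natural linewidth (minimum energy uncertainty) is:

ΔE = ℏ/(2τ)
ΔE = (1.055e-34 J·s) / (2 × 1.359e-06 s)
ΔE = 3.880e-29 J = 242.168 peV

This natural linewidth limits the precision of spectroscopic measurements.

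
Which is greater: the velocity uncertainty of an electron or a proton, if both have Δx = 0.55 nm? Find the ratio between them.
The electron has the larger minimum velocity uncertainty, by a ratio of 1836.2.

For both particles, Δp_min = ℏ/(2Δx) = 9.587e-26 kg·m/s (same for both).

The velocity uncertainty is Δv = Δp/m:
- electron: Δv = 9.587e-26 / 9.109e-31 = 1.052e+05 m/s = 105.243 km/s
- proton: Δv = 9.587e-26 / 1.673e-27 = 5.732e+01 m/s = 57.317 m/s

Ratio: 1.052e+05 / 5.732e+01 = 1836.2

The lighter particle has larger velocity uncertainty because Δv ∝ 1/m.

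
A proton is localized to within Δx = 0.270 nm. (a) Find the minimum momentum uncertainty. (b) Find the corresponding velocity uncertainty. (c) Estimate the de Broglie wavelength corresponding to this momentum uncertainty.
(a) Δp_min = 1.953 × 10^-25 kg·m/s
(b) Δv_min = 116.757 m/s
(c) λ_dB = 3.393 nm

Step-by-step:

(a) From the uncertainty principle:
Δp_min = ℏ/(2Δx) = (1.055e-34 J·s)/(2 × 2.700e-10 m) = 1.953e-25 kg·m/s

(b) The velocity uncertainty:
Δv = Δp/m = (1.953e-25 kg·m/s)/(1.673e-27 kg) = 1.168e+02 m/s = 116.757 m/s

(c) The de Broglie wavelength for this momentum:
λ = h/p = (6.626e-34 J·s)/(1.953e-25 kg·m/s) = 3.393e-09 m = 3.393 nm

Note: The de Broglie wavelength is comparable to the localization size, as expected from wave-particle duality.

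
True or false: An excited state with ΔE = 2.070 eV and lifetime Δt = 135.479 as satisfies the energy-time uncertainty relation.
No, it violates the uncertainty relation.

Calculate the product ΔEΔt:
ΔE = 2.070 eV = 3.317e-19 J
ΔEΔt = (3.317e-19 J) × (1.355e-16 s)
ΔEΔt = 4.493e-35 J·s

Compare to the minimum allowed value ℏ/2:
ℏ/2 = 5.273e-35 J·s

Since ΔEΔt = 4.493e-35 J·s < 5.273e-35 J·s = ℏ/2,
this violates the uncertainty relation.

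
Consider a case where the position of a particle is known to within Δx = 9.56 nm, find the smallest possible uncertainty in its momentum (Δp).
5.516 × 10^-27 kg·m/s

Using the Heisenberg uncertainty principle:
ΔxΔp ≥ ℏ/2

The minimum uncertainty in momentum is:
Δp_min = ℏ/(2Δx)
Δp_min = (1.055e-34 J·s) / (2 × 9.560e-09 m)
Δp_min = 5.516e-27 kg·m/s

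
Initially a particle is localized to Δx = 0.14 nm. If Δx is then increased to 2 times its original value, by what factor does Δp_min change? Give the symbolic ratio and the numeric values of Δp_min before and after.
Original Δp_min = 3.766 × 10^-25 kg·m/s; new Δp'_min = 1.883 × 10^-25 kg·m/s; ratio Δp'_min/Δp_min = 1/2.

From the uncertainty principle ΔxΔp ≥ ℏ/2, the minimum momentum uncertainty is Δp_min = ℏ/(2Δx).

Original (Δx = 0.14 nm = 1.400e-10 m):
Δp_min = (1.055e-34 J·s)/(2 × 1.400e-10 m) = 3.766e-25 kg·m/s

When Δx → 2Δx:
Δp'_min = ℏ/(2 × 2Δx) = (1/2) × ℏ/(2Δx) = (1/2) × Δp_min
Δp'_min = 1/2 × 3.766e-25 kg·m/s = 1.883e-25 kg·m/s

Since Δp_min ∝ 1/Δx, when Δx is increased to 2 times its original value, Δp_min decreases to 1/2 of its original value.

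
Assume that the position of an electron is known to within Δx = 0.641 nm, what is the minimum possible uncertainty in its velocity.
90.302 km/s

Using the Heisenberg uncertainty principle and Δp = mΔv:
ΔxΔp ≥ ℏ/2
Δx(mΔv) ≥ ℏ/2

The minimum uncertainty in velocity is:
Δv_min = ℏ/(2mΔx)
Δv_min = (1.055e-34 J·s) / (2 × 9.109e-31 kg × 6.410e-10 m)
Δv_min = 9.030e+04 m/s = 90.302 km/s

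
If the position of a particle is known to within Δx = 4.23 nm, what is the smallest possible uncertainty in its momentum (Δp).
1.247 × 10^-26 kg·m/s

Using the Heisenberg uncertainty principle:
ΔxΔp ≥ ℏ/2

The minimum uncertainty in momentum is:
Δp_min = ℏ/(2Δx)
Δp_min = (1.055e-34 J·s) / (2 × 4.230e-09 m)
Δp_min = 1.247e-26 kg·m/s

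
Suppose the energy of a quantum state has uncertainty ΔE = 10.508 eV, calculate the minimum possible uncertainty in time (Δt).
31.320 as

Using the energy-time uncertainty principle:
ΔEΔt ≥ ℏ/2

The minimum uncertainty in time is:
Δt_min = ℏ/(2ΔE)
Δt_min = (1.055e-34 J·s) / (2 × 1.684e-18 J)
Δt_min = 3.132e-17 s = 31.320 as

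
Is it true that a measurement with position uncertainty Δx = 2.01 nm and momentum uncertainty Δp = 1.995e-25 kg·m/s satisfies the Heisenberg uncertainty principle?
Yes, it satisfies the uncertainty principle.

Calculate the product ΔxΔp:
ΔxΔp = (2.010e-09 m) × (1.995e-25 kg·m/s)
ΔxΔp = 4.010e-34 J·s

Compare to the minimum allowed value ℏ/2:
ℏ/2 = 5.273e-35 J·s

Since ΔxΔp = 4.010e-34 J·s ≥ 5.273e-35 J·s = ℏ/2,
the measurement satisfies the uncertainty principle.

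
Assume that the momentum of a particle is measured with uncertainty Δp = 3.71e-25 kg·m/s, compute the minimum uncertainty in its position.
142.126 pm

Using the Heisenberg uncertainty principle:
ΔxΔp ≥ ℏ/2

The minimum uncertainty in position is:
Δx_min = ℏ/(2Δp)
Δx_min = (1.055e-34 J·s) / (2 × 3.710e-25 kg·m/s)
Δx_min = 1.421e-10 m = 142.126 pm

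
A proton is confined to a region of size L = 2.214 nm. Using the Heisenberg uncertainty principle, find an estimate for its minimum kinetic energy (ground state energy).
1.058 μeV

Using the uncertainty principle to estimate ground state energy:

1. The position uncertainty is approximately the confinement size:
   Δx ≈ L = 2.214e-09 m

2. From ΔxΔp ≥ ℏ/2, the minimum momentum uncertainty is:
   Δp ≈ ℏ/(2L) = 2.382e-26 kg·m/s

3. The kinetic energy is approximately:
   KE ≈ (Δp)²/(2m) = (2.382e-26)²/(2 × 1.673e-27 kg)
   KE ≈ 1.696e-25 J = 1.058 μeV

This is an order-of-magnitude estimate of the ground state energy.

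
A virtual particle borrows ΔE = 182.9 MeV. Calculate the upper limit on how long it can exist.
1.799 ys

Using the energy-time uncertainty principle:
ΔEΔt ≥ ℏ/2

For a virtual particle borrowing energy ΔE, the maximum lifetime is:
Δt_max = ℏ/(2ΔE)

Converting energy:
ΔE = 182.9 MeV = 2.930e-11 J

Δt_max = (1.055e-34 J·s) / (2 × 2.930e-11 J)
Δt_max = 1.799e-24 s = 1.799 ys

Virtual particles with higher borrowed energy exist for shorter times.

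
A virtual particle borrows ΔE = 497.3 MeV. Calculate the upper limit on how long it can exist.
6.618 × 10^-25 s

Using the energy-time uncertainty principle:
ΔEΔt ≥ ℏ/2

For a virtual particle borrowing energy ΔE, the maximum lifetime is:
Δt_max = ℏ/(2ΔE)

Converting energy:
ΔE = 497.3 MeV = 7.968e-11 J

Δt_max = (1.055e-34 J·s) / (2 × 7.968e-11 J)
Δt_max = 6.618e-25 s = 6.618 × 10^-25 s

Virtual particles with higher borrowed energy exist for shorter times.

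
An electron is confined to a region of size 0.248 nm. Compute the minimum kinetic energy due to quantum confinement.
154.867 meV

Using the uncertainty principle:

1. Position uncertainty: Δx ≈ 2.480e-10 m
2. Minimum momentum uncertainty: Δp = ℏ/(2Δx) = 2.126e-25 kg·m/s
3. Minimum kinetic energy:
   KE = (Δp)²/(2m) = (2.126e-25)²/(2 × 9.109e-31 kg)
   KE = 2.481e-20 J = 154.867 meV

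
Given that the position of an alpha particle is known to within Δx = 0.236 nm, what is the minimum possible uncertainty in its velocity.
33.625 m/s

Using the Heisenberg uncertainty principle and Δp = mΔv:
ΔxΔp ≥ ℏ/2
Δx(mΔv) ≥ ℏ/2

The minimum uncertainty in velocity is:
Δv_min = ℏ/(2mΔx)
Δv_min = (1.055e-34 J·s) / (2 × 6.645e-27 kg × 2.360e-10 m)
Δv_min = 3.362e+01 m/s = 33.625 m/s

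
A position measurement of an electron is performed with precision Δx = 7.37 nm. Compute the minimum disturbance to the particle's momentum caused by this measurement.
7.154 × 10^-27 kg·m/s

The uncertainty principle implies that measuring position disturbs momentum:
ΔxΔp ≥ ℏ/2

When we measure position with precision Δx, we necessarily introduce a momentum uncertainty:
Δp ≥ ℏ/(2Δx)
Δp_min = (1.055e-34 J·s) / (2 × 7.370e-09 m)
Δp_min = 7.154e-27 kg·m/s

The more precisely we measure position, the greater the momentum disturbance.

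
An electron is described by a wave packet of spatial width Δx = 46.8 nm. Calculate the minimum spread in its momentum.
1.127 × 10^-27 kg·m/s

For a wave packet, the spatial width Δx and momentum spread Δp are related by the uncertainty principle:
ΔxΔp ≥ ℏ/2

The minimum momentum spread is:
Δp_min = ℏ/(2Δx)
Δp_min = (1.055e-34 J·s) / (2 × 4.680e-08 m)
Δp_min = 1.127e-27 kg·m/s

A wave packet cannot have both a well-defined position and well-defined momentum.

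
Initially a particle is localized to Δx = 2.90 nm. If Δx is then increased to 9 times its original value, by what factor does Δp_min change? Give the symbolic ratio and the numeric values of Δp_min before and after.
Original Δp_min = 1.818 × 10^-26 kg·m/s; new Δp'_min = 2.020 × 10^-27 kg·m/s; ratio Δp'_min/Δp_min = 1/9.

From the uncertainty principle ΔxΔp ≥ ℏ/2, the minimum momentum uncertainty is Δp_min = ℏ/(2Δx).

Original (Δx = 2.90 nm = 2.900e-09 m):
Δp_min = (1.055e-34 J·s)/(2 × 2.900e-09 m) = 1.818e-26 kg·m/s

When Δx → 9Δx:
Δp'_min = ℏ/(2 × 9Δx) = (1/9) × ℏ/(2Δx) = (1/9) × Δp_min
Δp'_min = 1/9 × 1.818e-26 kg·m/s = 2.020e-27 kg·m/s

Since Δp_min ∝ 1/Δx, when Δx is increased to 9 times its original value, Δp_min decreases to 1/9 of its original value.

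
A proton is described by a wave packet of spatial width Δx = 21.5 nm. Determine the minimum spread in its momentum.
2.452 × 10^-27 kg·m/s

For a wave packet, the spatial width Δx and momentum spread Δp are related by the uncertainty principle:
ΔxΔp ≥ ℏ/2

The minimum momentum spread is:
Δp_min = ℏ/(2Δx)
Δp_min = (1.055e-34 J·s) / (2 × 2.150e-08 m)
Δp_min = 2.452e-27 kg·m/s

A wave packet cannot have both a well-defined position and well-defined momentum.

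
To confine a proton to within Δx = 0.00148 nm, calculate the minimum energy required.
2.368 eV

Localizing a particle requires giving it sufficient momentum uncertainty:

1. From uncertainty principle: Δp ≥ ℏ/(2Δx)
   Δp_min = (1.055e-34 J·s) / (2 × 1.480e-12 m)
   Δp_min = 3.563e-23 kg·m/s

2. This momentum uncertainty corresponds to kinetic energy:
   KE ≈ (Δp)²/(2m) = (3.563e-23)²/(2 × 1.673e-27 kg)
   KE = 3.794e-19 J = 2.368 eV

Tighter localization requires more energy.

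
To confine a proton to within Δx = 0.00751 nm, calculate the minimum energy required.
91.976 meV

Localizing a particle requires giving it sufficient momentum uncertainty:

1. From uncertainty principle: Δp ≥ ℏ/(2Δx)
   Δp_min = (1.055e-34 J·s) / (2 × 7.510e-12 m)
   Δp_min = 7.021e-24 kg·m/s

2. This momentum uncertainty corresponds to kinetic energy:
   KE ≈ (Δp)²/(2m) = (7.021e-24)²/(2 × 1.673e-27 kg)
   KE = 1.474e-20 J = 91.976 meV

Tighter localization requires more energy.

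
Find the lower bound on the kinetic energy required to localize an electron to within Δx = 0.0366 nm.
7.111 eV

Localizing a particle requires giving it sufficient momentum uncertainty:

1. From uncertainty principle: Δp ≥ ℏ/(2Δx)
   Δp_min = (1.055e-34 J·s) / (2 × 3.660e-11 m)
   Δp_min = 1.441e-24 kg·m/s

2. This momentum uncertainty corresponds to kinetic energy:
   KE ≈ (Δp)²/(2m) = (1.441e-24)²/(2 × 9.109e-31 kg)
   KE = 1.139e-18 J = 7.111 eV

Tighter localization requires more energy.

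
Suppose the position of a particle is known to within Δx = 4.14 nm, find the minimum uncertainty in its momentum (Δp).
1.274 × 10^-26 kg·m/s

Using the Heisenberg uncertainty principle:
ΔxΔp ≥ ℏ/2

The minimum uncertainty in momentum is:
Δp_min = ℏ/(2Δx)
Δp_min = (1.055e-34 J·s) / (2 × 4.140e-09 m)
Δp_min = 1.274e-26 kg·m/s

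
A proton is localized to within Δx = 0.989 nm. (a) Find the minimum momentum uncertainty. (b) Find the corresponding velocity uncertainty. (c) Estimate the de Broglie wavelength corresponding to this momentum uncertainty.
(a) Δp_min = 5.332 × 10^-26 kg·m/s
(b) Δv_min = 31.875 m/s
(c) λ_dB = 12.428 nm

Step-by-step:

(a) From the uncertainty principle:
Δp_min = ℏ/(2Δx) = (1.055e-34 J·s)/(2 × 9.890e-10 m) = 5.332e-26 kg·m/s

(b) The velocity uncertainty:
Δv = Δp/m = (5.332e-26 kg·m/s)/(1.673e-27 kg) = 3.188e+01 m/s = 31.875 m/s

(c) The de Broglie wavelength for this momentum:
λ = h/p = (6.626e-34 J·s)/(5.332e-26 kg·m/s) = 1.243e-08 m = 12.428 nm

Note: The de Broglie wavelength is comparable to the localization size, as expected from wave-particle duality.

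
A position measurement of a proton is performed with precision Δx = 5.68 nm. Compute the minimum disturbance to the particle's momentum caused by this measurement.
9.283 × 10^-27 kg·m/s

The uncertainty principle implies that measuring position disturbs momentum:
ΔxΔp ≥ ℏ/2

When we measure position with precision Δx, we necessarily introduce a momentum uncertainty:
Δp ≥ ℏ/(2Δx)
Δp_min = (1.055e-34 J·s) / (2 × 5.680e-09 m)
Δp_min = 9.283e-27 kg·m/s

The more precisely we measure position, the greater the momentum disturbance.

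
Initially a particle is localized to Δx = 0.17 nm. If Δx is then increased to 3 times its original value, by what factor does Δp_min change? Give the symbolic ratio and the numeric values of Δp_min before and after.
Original Δp_min = 3.102 × 10^-25 kg·m/s; new Δp'_min = 1.034 × 10^-25 kg·m/s; ratio Δp'_min/Δp_min = 1/3.

From the uncertainty principle ΔxΔp ≥ ℏ/2, the minimum momentum uncertainty is Δp_min = ℏ/(2Δx).

Original (Δx = 0.17 nm = 1.700e-10 m):
Δp_min = (1.055e-34 J·s)/(2 × 1.700e-10 m) = 3.102e-25 kg·m/s

When Δx → 3Δx:
Δp'_min = ℏ/(2 × 3Δx) = (1/3) × ℏ/(2Δx) = (1/3) × Δp_min
Δp'_min = 1/3 × 3.102e-25 kg·m/s = 1.034e-25 kg·m/s

Since Δp_min ∝ 1/Δx, when Δx is increased to 3 times its original value, Δp_min decreases to 1/3 of its original value.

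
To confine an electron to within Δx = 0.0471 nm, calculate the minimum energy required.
4.294 eV

Localizing a particle requires giving it sufficient momentum uncertainty:

1. From uncertainty principle: Δp ≥ ℏ/(2Δx)
   Δp_min = (1.055e-34 J·s) / (2 × 4.710e-11 m)
   Δp_min = 1.120e-24 kg·m/s

2. This momentum uncertainty corresponds to kinetic energy:
   KE ≈ (Δp)²/(2m) = (1.120e-24)²/(2 × 9.109e-31 kg)
   KE = 6.879e-19 J = 4.294 eV

Tighter localization requires more energy.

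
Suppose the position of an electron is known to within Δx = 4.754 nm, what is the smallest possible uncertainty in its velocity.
12.176 km/s

Using the Heisenberg uncertainty principle and Δp = mΔv:
ΔxΔp ≥ ℏ/2
Δx(mΔv) ≥ ℏ/2

The minimum uncertainty in velocity is:
Δv_min = ℏ/(2mΔx)
Δv_min = (1.055e-34 J·s) / (2 × 9.109e-31 kg × 4.754e-09 m)
Δv_min = 1.218e+04 m/s = 12.176 km/s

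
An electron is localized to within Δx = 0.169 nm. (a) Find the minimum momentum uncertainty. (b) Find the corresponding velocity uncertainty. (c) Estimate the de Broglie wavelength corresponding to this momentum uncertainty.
(a) Δp_min = 3.120 × 10^-25 kg·m/s
(b) Δv_min = 342.508 km/s
(c) λ_dB = 2.124 nm

Step-by-step:

(a) From the uncertainty principle:
Δp_min = ℏ/(2Δx) = (1.055e-34 J·s)/(2 × 1.690e-10 m) = 3.120e-25 kg·m/s

(b) The velocity uncertainty:
Δv = Δp/m = (3.120e-25 kg·m/s)/(9.109e-31 kg) = 3.425e+05 m/s = 342.508 km/s

(c) The de Broglie wavelength for this momentum:
λ = h/p = (6.626e-34 J·s)/(3.120e-25 kg·m/s) = 2.124e-09 m = 2.124 nm

Note: The de Broglie wavelength is comparable to the localization size, as expected from wave-particle duality.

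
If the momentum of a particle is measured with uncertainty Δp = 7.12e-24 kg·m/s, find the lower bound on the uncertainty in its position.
7.406 pm

Using the Heisenberg uncertainty principle:
ΔxΔp ≥ ℏ/2

The minimum uncertainty in position is:
Δx_min = ℏ/(2Δp)
Δx_min = (1.055e-34 J·s) / (2 × 7.120e-24 kg·m/s)
Δx_min = 7.406e-12 m = 7.406 pm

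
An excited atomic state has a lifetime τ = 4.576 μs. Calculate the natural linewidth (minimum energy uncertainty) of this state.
71.920 peV

Using the energy-time uncertainty principle:
ΔEΔt ≥ ℏ/2

The lifetime τ represents the time uncertainty Δt.
The natural linewidth (minimum energy uncertainty) is:

ΔE = ℏ/(2τ)
ΔE = (1.055e-34 J·s) / (2 × 4.576e-06 s)
ΔE = 1.152e-29 J = 71.920 peV

This natural linewidth limits the precision of spectroscopic measurements.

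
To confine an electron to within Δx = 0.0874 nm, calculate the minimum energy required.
1.247 eV

Localizing a particle requires giving it sufficient momentum uncertainty:

1. From uncertainty principle: Δp ≥ ℏ/(2Δx)
   Δp_min = (1.055e-34 J·s) / (2 × 8.740e-11 m)
   Δp_min = 6.033e-25 kg·m/s

2. This momentum uncertainty corresponds to kinetic energy:
   KE ≈ (Δp)²/(2m) = (6.033e-25)²/(2 × 9.109e-31 kg)
   KE = 1.998e-19 J = 1.247 eV

Tighter localization requires more energy.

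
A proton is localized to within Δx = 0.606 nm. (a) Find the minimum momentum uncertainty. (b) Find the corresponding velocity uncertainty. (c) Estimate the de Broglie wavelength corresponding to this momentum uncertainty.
(a) Δp_min = 8.701 × 10^-26 kg·m/s
(b) Δv_min = 52.021 m/s
(c) λ_dB = 7.615 nm

Step-by-step:

(a) From the uncertainty principle:
Δp_min = ℏ/(2Δx) = (1.055e-34 J·s)/(2 × 6.060e-10 m) = 8.701e-26 kg·m/s

(b) The velocity uncertainty:
Δv = Δp/m = (8.701e-26 kg·m/s)/(1.673e-27 kg) = 5.202e+01 m/s = 52.021 m/s

(c) The de Broglie wavelength for this momentum:
λ = h/p = (6.626e-34 J·s)/(8.701e-26 kg·m/s) = 7.615e-09 m = 7.615 nm

Note: The de Broglie wavelength is comparable to the localization size, as expected from wave-particle duality.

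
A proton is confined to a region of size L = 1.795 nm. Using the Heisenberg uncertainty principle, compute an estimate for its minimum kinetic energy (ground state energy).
1.610 μeV

Using the uncertainty principle to estimate ground state energy:

1. The position uncertainty is approximately the confinement size:
   Δx ≈ L = 1.795e-09 m

2. From ΔxΔp ≥ ℏ/2, the minimum momentum uncertainty is:
   Δp ≈ ℏ/(2L) = 2.938e-26 kg·m/s

3. The kinetic energy is approximately:
   KE ≈ (Δp)²/(2m) = (2.938e-26)²/(2 × 1.673e-27 kg)
   KE ≈ 2.580e-25 J = 1.610 μeV

This is an order-of-magnitude estimate of the ground state energy.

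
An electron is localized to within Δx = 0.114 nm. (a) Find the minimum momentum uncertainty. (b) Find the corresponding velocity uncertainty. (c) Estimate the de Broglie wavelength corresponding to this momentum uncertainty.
(a) Δp_min = 4.625 × 10^-25 kg·m/s
(b) Δv_min = 507.753 km/s
(c) λ_dB = 1.433 nm

Step-by-step:

(a) From the uncertainty principle:
Δp_min = ℏ/(2Δx) = (1.055e-34 J·s)/(2 × 1.140e-10 m) = 4.625e-25 kg·m/s

(b) The velocity uncertainty:
Δv = Δp/m = (4.625e-25 kg·m/s)/(9.109e-31 kg) = 5.078e+05 m/s = 507.753 km/s

(c) The de Broglie wavelength for this momentum:
λ = h/p = (6.626e-34 J·s)/(4.625e-25 kg·m/s) = 1.433e-09 m = 1.433 nm

Note: The de Broglie wavelength is comparable to the localization size, as expected from wave-particle duality.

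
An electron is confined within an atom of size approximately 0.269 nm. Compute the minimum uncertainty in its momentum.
1.960 × 10^-25 kg·m/s

Using the Heisenberg uncertainty principle:
ΔxΔp ≥ ℏ/2

With Δx ≈ L = 2.690e-10 m (the confinement size):
Δp_min = ℏ/(2Δx)
Δp_min = (1.055e-34 J·s) / (2 × 2.690e-10 m)
Δp_min = 1.960e-25 kg·m/s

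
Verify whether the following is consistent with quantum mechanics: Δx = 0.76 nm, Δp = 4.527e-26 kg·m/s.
No, it violates the uncertainty principle (impossible measurement).

Calculate the product ΔxΔp:
ΔxΔp = (7.600e-10 m) × (4.527e-26 kg·m/s)
ΔxΔp = 3.441e-35 J·s

Compare to the minimum allowed value ℏ/2:
ℏ/2 = 5.273e-35 J·s

Since ΔxΔp = 3.441e-35 J·s < 5.273e-35 J·s = ℏ/2,
the measurement violates the uncertainty principle.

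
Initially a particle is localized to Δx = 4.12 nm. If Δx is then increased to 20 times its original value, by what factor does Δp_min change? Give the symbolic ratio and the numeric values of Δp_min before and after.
Original Δp_min = 1.280 × 10^-26 kg·m/s; new Δp'_min = 6.399 × 10^-28 kg·m/s; ratio Δp'_min/Δp_min = 1/20.

From the uncertainty principle ΔxΔp ≥ ℏ/2, the minimum momentum uncertainty is Δp_min = ℏ/(2Δx).

Original (Δx = 4.12 nm = 4.120e-09 m):
Δp_min = (1.055e-34 J·s)/(2 × 4.120e-09 m) = 1.280e-26 kg·m/s

When Δx → 20Δx:
Δp'_min = ℏ/(2 × 20Δx) = (1/20) × ℏ/(2Δx) = (1/20) × Δp_min
Δp'_min = 1/20 × 1.280e-26 kg·m/s = 6.399e-28 kg·m/s

Since Δp_min ∝ 1/Δx, when Δx is increased to 20 times its original value, Δp_min decreases to 1/20 of its original value.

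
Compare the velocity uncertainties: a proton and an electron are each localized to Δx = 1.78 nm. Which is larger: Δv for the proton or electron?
The electron has the larger minimum velocity uncertainty, by a ratio of 1836.2.

For both particles, Δp_min = ℏ/(2Δx) = 2.962e-26 kg·m/s (same for both).

The velocity uncertainty is Δv = Δp/m:
- proton: Δv = 2.962e-26 / 1.673e-27 = 1.771e+01 m/s = 17.710 m/s
- electron: Δv = 2.962e-26 / 9.109e-31 = 3.252e+04 m/s = 32.519 km/s

Ratio: 3.252e+04 / 1.771e+01 = 1836.2

The lighter particle has larger velocity uncertainty because Δv ∝ 1/m.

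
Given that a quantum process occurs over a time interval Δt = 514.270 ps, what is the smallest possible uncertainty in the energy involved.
639.948 neV

Using the energy-time uncertainty principle:
ΔEΔt ≥ ℏ/2

The minimum uncertainty in energy is:
ΔE_min = ℏ/(2Δt)
ΔE_min = (1.055e-34 J·s) / (2 × 5.143e-10 s)
ΔE_min = 1.025e-25 J = 639.948 neV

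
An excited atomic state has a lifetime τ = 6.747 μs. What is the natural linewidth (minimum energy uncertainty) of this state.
48.778 peV

Using the energy-time uncertainty principle:
ΔEΔt ≥ ℏ/2

The lifetime τ represents the time uncertainty Δt.
The natural linewidth (minimum energy uncertainty) is:

ΔE = ℏ/(2τ)
ΔE = (1.055e-34 J·s) / (2 × 6.747e-06 s)
ΔE = 7.815e-30 J = 48.778 peV

This natural linewidth limits the precision of spectroscopic measurements.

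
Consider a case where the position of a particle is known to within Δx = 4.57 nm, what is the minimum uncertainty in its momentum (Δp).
1.154 × 10^-26 kg·m/s

Using the Heisenberg uncertainty principle:
ΔxΔp ≥ ℏ/2

The minimum uncertainty in momentum is:
Δp_min = ℏ/(2Δx)
Δp_min = (1.055e-34 J·s) / (2 × 4.570e-09 m)
Δp_min = 1.154e-26 kg·m/s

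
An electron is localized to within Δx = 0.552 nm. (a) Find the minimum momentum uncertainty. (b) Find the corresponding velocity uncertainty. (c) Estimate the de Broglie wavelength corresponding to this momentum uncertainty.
(a) Δp_min = 9.552 × 10^-26 kg·m/s
(b) Δv_min = 104.862 km/s
(c) λ_dB = 6.937 nm

Step-by-step:

(a) From the uncertainty principle:
Δp_min = ℏ/(2Δx) = (1.055e-34 J·s)/(2 × 5.520e-10 m) = 9.552e-26 kg·m/s

(b) The velocity uncertainty:
Δv = Δp/m = (9.552e-26 kg·m/s)/(9.109e-31 kg) = 1.049e+05 m/s = 104.862 km/s

(c) The de Broglie wavelength for this momentum:
λ = h/p = (6.626e-34 J·s)/(9.552e-26 kg·m/s) = 6.937e-09 m = 6.937 nm

Note: The de Broglie wavelength is comparable to the localization size, as expected from wave-particle duality.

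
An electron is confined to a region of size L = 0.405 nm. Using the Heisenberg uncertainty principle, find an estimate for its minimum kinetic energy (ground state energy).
58.070 meV

Using the uncertainty principle to estimate ground state energy:

1. The position uncertainty is approximately the confinement size:
   Δx ≈ L = 4.050e-10 m

2. From ΔxΔp ≥ ℏ/2, the minimum momentum uncertainty is:
   Δp ≈ ℏ/(2L) = 1.302e-25 kg·m/s

3. The kinetic energy is approximately:
   KE ≈ (Δp)²/(2m) = (1.302e-25)²/(2 × 9.109e-31 kg)
   KE ≈ 9.304e-21 J = 58.070 meV

This is an order-of-magnitude estimate of the ground state energy.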